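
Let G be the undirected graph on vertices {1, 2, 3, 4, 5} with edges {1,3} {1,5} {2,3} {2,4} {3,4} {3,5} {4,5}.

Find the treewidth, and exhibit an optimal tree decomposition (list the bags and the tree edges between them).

Treewidth 2.
One optimal decomposition is:
Bags: B1 = {3, 4, 5}  B2 = {1, 3, 5}  B3 = {2, 3, 4}
Tree: B1–B2, B1–B3

The largest bag has 3 vertices, giving width 2; this decomposition certifies tw(G) ≤ 2. Conversely, {1, 3, 5} is a clique of size 3, and the vertices of any clique must share a bag in every tree decomposition; so some bag has ≥ 3 vertices and tw(G) ≥ 2. Hence tw(G) = 2 exactly.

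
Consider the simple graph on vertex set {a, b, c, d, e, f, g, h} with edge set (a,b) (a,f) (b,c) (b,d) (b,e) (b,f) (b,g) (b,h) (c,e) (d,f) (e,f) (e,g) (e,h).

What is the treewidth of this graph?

A width-2 tree decomposition is:
Bags: B1 = {a, b, f}  B2 = {b, e, f}  B3 = {b, e, g}  B4 = {b, c, e}  B5 = {b, d, f}  B6 = {b, e, h}
Tree: B1–B2, B2–B3, B2–B4, B2–B5, B3–B6
Each bag holds 3 vertices, so the decomposition has width 2, which upper-bounds the treewidth. For the lower bound, the 3 vertices {b, d, f} are pairwise adjacent, and any tree decomposition puts a clique entirely inside one bag — forcing width ≥ 2. Combining the bounds, tw(G) = 2.

2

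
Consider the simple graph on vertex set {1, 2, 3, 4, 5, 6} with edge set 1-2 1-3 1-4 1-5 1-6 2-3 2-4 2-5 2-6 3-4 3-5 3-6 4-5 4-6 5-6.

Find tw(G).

5

A width-5 tree decomposition is:
Bags: B1 = {1, 2, 3, 4, 5, 6}
Tree: (single bag)
With just one bag of size 6, the width is 6 − 1 = 5, so tw(G) ≤ 5. For the lower bound, the 6 vertices {1, 2, 3, 4, 5, 6} are pairwise adjacent, and any tree decomposition puts a clique entirely inside one bag — forcing width ≥ 5. Combining the bounds, tw(G) = 5.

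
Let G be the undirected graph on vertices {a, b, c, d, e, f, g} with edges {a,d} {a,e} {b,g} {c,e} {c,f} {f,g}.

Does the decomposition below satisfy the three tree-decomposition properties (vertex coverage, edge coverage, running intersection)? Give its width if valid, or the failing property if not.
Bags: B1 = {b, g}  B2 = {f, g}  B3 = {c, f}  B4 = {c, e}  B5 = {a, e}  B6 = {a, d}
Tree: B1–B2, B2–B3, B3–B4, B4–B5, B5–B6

Yes; width 1.

Checking the three conditions: (i) the bags cover all of {a, b, c, d, e, f, g}; (ii) for each edge, some bag contains both endpoints; (iii) the bags containing any fixed vertex form a subtree. All hold, so the decomposition is valid with width 2 − 1 = 1.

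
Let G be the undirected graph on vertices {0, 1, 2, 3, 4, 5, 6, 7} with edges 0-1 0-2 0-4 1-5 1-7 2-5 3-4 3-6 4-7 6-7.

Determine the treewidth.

2

A width-2 tree decomposition is:
Bags: B1 = {0, 2, 5}  B2 = {0, 1, 5}  B3 = {0, 1, 4}  B4 = {1, 4, 7}  B5 = {3, 4, 7}  B6 = {3, 6, 7}
Tree: B1–B2, B2–B3, B3–B4, B4–B5, B5–B6
Every bag has size at most 3, so the width is 3 − 1 = 2 and tw(G) ≤ 2. The edges 2–5–1–0–2 form a cycle, so G is not a tree and its treewidth is at least 2. Hence tw(G) = 2 exactly.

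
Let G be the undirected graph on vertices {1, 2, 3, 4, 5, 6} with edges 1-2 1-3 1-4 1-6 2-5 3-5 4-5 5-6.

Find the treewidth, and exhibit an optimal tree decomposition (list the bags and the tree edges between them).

The largest bag has 3 vertices, giving width 2; this decomposition certifies tw(G) ≤ 2. Since 3–5–4–1–3 is a cycle in G, G is not acyclic. Forests are exactly the graphs of treewidth ≤ 1, so tw(G) ≥ 2. Combining the bounds, tw(G) = 2.

Treewidth 2.
One optimal decomposition is:
Bags: B1 = {1, 3, 5}  B2 = {1, 4, 5}  B3 = {1, 5, 6}  B4 = {1, 2, 5}
Tree: B1–B2, B2–B3, B3–B4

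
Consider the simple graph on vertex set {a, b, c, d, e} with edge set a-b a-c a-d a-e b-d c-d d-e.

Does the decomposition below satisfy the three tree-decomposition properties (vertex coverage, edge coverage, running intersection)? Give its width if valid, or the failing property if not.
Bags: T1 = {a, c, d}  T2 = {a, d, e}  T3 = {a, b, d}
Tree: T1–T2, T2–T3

Checking the three conditions: (i) the bags cover all of {a, b, c, d, e}; (ii) for each edge, some bag contains both endpoints; (iii) the bags containing any fixed vertex form a subtree. All hold, so the decomposition is valid with width 3 − 1 = 2.

Yes; width 2.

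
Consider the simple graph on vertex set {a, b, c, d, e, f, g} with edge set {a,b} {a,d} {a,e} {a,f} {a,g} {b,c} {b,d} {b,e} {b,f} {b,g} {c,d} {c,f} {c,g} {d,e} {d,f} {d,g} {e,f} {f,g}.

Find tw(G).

A width-4 tree decomposition is:
Bags: B1 = {a, b, d, e, f}  B2 = {a, b, d, f, g}  B3 = {b, c, d, f, g}
Tree: B1–B2, B2–B3
Each bag holds 5 vertices, so the decomposition has width 4, which upper-bounds the treewidth. On the other hand G contains the 5-clique {b, c, d, f, g}. A clique must lie in a single bag of any decomposition, so no decomposition can have width below 4. Combining the bounds, tw(G) = 4.

4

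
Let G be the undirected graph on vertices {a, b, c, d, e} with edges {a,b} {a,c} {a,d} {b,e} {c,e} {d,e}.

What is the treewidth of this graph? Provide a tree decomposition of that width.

Every bag has size at most 3, so the width is 3 − 1 = 2 and tw(G) ≤ 2. Since a–b–e–d–a is a cycle in G, G is not acyclic. Forests are exactly the graphs of treewidth ≤ 1, so tw(G) ≥ 2. Combining the bounds, tw(G) = 2.

Treewidth 2.
Bags: B1 = {a, b, e}  B2 = {a, d, e}  B3 = {a, c, e}
Tree: B1–B2, B2–B3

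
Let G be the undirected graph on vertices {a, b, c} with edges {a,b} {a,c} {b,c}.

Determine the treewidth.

2

A width-2 tree decomposition is:
Bags: B1 = {a, b, c}
Tree: (single bag)
A single bag containing all 3 vertices is trivially a valid decomposition of width 2. For the lower bound, the 3 vertices {a, b, c} are pairwise adjacent, and any tree decomposition puts a clique entirely inside one bag — forcing width ≥ 2. The upper and lower bounds meet at 2, so that is the treewidth.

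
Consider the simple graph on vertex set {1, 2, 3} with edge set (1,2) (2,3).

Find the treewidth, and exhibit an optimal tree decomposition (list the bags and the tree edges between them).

Every bag has size at most 2, so the width is 2 − 1 = 1 and tw(G) ≤ 1. Any graph with an edge has treewidth ≥ 1, and G has the edge 2–3. Combining the bounds, tw(G) = 1.

Treewidth 1.
Bags: B1 = {2, 3}  B2 = {1, 2}
Tree: B1–B2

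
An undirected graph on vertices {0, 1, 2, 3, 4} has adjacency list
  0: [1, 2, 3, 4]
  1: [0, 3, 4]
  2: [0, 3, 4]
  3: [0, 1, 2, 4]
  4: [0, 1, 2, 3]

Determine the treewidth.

3

A width-3 tree decomposition is:
Bags: B1 = {0, 1, 3, 4}  B2 = {0, 2, 3, 4}
Tree: B1–B2
The largest bag has 4 vertices, giving width 3; this decomposition certifies tw(G) ≤ 3. On the other hand G contains the 4-clique {0, 1, 3, 4}. A clique must lie in a single bag of any decomposition, so no decomposition can have width below 3. The upper and lower bounds meet at 3, so that is the treewidth.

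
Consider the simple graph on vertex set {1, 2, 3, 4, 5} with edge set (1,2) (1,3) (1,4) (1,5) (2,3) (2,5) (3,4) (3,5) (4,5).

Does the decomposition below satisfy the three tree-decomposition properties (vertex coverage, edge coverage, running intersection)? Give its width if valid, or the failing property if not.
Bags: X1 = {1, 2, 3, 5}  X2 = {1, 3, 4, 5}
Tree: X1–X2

Checking the three conditions: (i) the bags cover all of {1, 2, 3, 4, 5}; (ii) for each edge, some bag contains both endpoints; (iii) the bags containing any fixed vertex form a subtree. All hold, so the decomposition is valid with width 4 − 1 = 3.

Yes; width 3.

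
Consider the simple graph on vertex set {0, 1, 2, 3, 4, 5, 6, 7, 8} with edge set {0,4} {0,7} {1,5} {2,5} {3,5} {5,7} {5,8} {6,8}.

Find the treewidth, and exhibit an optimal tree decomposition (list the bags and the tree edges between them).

Each bag holds 2 vertices, so the decomposition has width 1, which upper-bounds the treewidth. G has an edge, so its treewidth is at least 1. Hence tw(G) = 1 exactly.

Treewidth 1.
One such decomposition:
Bags: B1 = {5, 8}  B2 = {1, 5}  B3 = {5, 7}  B4 = {0, 7}  B5 = {3, 5}  B6 = {6, 8}  B7 = {2, 5}  B8 = {0, 4}
Tree: B1–B2, B1–B3, B3–B4, B1–B5, B1–B6, B3–B7, B4–B8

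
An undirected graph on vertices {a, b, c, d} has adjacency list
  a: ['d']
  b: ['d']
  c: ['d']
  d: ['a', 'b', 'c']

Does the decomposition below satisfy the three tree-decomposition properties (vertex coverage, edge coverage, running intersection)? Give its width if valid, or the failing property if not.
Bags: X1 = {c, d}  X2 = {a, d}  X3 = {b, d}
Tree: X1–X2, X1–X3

Yes; width 1.

Checking the three conditions: (i) the bags cover all of {a, b, c, d}; (ii) for each edge, some bag contains both endpoints; (iii) the bags containing any fixed vertex form a subtree. All hold, so the decomposition is valid with width 2 − 1 = 1.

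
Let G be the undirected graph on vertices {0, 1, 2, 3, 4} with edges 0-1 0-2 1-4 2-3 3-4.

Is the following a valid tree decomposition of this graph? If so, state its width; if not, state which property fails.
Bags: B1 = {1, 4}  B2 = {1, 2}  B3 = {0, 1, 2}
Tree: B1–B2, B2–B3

A tree decomposition must satisfy three properties: every vertex lies in some bag; for every edge, both endpoints lie together in some bag; and for every vertex, the bags containing it form a connected subtree. Here vertex 3 appears in no bag, so the decomposition is invalid.

No — vertex 3 appears in no bag.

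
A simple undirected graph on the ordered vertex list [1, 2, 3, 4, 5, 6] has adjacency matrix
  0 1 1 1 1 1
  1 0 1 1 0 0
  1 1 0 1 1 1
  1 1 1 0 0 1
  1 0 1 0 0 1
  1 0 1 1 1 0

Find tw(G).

A width-3 tree decomposition is:
Bags: B1 = {1, 3, 5, 6}  B2 = {1, 3, 4, 6}  B3 = {1, 2, 3, 4}
Tree: B1–B2, B2–B3
Every bag has size at most 4, so the width is 4 − 1 = 3 and tw(G) ≤ 3. For the lower bound, the 4 vertices {1, 2, 3, 4} are pairwise adjacent, and any tree decomposition puts a clique entirely inside one bag — forcing width ≥ 3. Hence tw(G) = 3 exactly.

3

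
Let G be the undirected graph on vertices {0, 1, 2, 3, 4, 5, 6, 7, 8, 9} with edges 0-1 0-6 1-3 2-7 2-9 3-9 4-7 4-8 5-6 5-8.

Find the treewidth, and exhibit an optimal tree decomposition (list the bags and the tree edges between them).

Each bag holds 3 vertices, so the decomposition has width 2, which upper-bounds the treewidth. For the lower bound, G contains the cycle 9–2–7–4–8–5–6–0–1–3–9, so G is not a forest; only forests have treewidth ≤ 1, hence tw(G) ≥ 2. The upper and lower bounds meet at 2, so that is the treewidth.

Treewidth 2.
One optimal decomposition is:
Bags: B1 = {2, 7, 9}  B2 = {4, 7, 9}  B3 = {4, 8, 9}  B4 = {5, 8, 9}  B5 = {5, 6, 9}  B6 = {0, 6, 9}  B7 = {0, 1, 9}  B8 = {1, 3, 9}
Tree: B1–B2, B2–B3, B3–B4, B4–B5, B5–B6, B6–B7, B7–B8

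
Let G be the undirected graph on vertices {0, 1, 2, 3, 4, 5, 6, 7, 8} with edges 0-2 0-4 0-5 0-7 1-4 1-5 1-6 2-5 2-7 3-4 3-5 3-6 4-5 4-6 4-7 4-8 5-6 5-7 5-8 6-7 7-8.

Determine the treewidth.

A width-3 tree decomposition is:
Bags: B1 = {4, 5, 6, 7}  B2 = {4, 5, 7, 8}  B3 = {1, 4, 5, 6}  B4 = {0, 4, 5, 7}  B5 = {3, 4, 5, 6}  B6 = {0, 2, 5, 7}
Tree: B1–B2, B1–B3, B2–B4, B1–B5, B4–B6
Every bag has size at most 4, so the width is 4 − 1 = 3 and tw(G) ≤ 3. Conversely, {0, 2, 5, 7} is a clique of size 4, and the vertices of any clique must share a bag in every tree decomposition; so some bag has ≥ 4 vertices and tw(G) ≥ 3. Therefore the treewidth is 3.

3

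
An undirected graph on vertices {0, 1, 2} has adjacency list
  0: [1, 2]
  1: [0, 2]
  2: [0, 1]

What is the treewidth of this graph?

2

A width-2 tree decomposition is:
Bags: B1 = {0, 1, 2}
Tree: (single bag)
With just one bag of size 3, the width is 3 − 1 = 2, so tw(G) ≤ 2. Conversely, {0, 1, 2} is a clique of size 3, and the vertices of any clique must share a bag in every tree decomposition; so some bag has ≥ 3 vertices and tw(G) ≥ 2. The upper and lower bounds meet at 2, so that is the treewidth.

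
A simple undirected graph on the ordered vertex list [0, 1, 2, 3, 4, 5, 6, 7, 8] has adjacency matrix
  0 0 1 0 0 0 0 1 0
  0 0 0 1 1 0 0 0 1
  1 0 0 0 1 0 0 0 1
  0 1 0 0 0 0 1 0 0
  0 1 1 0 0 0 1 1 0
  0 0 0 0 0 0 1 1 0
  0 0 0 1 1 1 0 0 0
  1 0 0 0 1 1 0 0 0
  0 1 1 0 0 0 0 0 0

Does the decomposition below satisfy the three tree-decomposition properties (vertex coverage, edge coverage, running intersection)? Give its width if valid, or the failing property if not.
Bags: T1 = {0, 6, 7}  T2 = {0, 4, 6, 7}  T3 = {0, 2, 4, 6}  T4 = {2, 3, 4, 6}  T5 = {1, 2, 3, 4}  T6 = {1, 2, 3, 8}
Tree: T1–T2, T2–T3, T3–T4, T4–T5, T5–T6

A tree decomposition must satisfy three properties: every vertex lies in some bag; for every edge, both endpoints lie together in some bag; and for every vertex, the bags containing it form a connected subtree. Here vertex 5 appears in no bag, so the decomposition is invalid.

No — vertex 5 appears in no bag.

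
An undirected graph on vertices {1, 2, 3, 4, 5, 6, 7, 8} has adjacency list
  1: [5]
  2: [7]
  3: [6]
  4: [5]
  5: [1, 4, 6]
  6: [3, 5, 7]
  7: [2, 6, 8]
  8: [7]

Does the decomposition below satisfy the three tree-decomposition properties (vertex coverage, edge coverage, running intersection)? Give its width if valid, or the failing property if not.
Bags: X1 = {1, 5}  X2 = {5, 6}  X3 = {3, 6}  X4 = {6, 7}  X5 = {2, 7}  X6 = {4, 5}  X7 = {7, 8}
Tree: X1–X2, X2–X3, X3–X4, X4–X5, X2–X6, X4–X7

Vertex coverage: the bags together contain {1, 2, 3, 4, 5, 6, 7, 8}, the full vertex set. Edge coverage: each edge of G has both endpoints in at least one bag. Running intersection: for every vertex, the bags containing it form a connected subtree. All three properties hold, so this is a valid tree decomposition of width max|bag| − 1 = 1, and hence tw(G) ≤ 1.

Yes; width 1.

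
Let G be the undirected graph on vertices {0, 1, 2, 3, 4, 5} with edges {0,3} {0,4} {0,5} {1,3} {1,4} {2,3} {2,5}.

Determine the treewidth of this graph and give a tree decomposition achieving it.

Each bag holds 3 vertices, so the decomposition has width 2, which upper-bounds the treewidth. Since 4–1–3–0–4 is a cycle in G, G is not acyclic. Forests are exactly the graphs of treewidth ≤ 1, so tw(G) ≥ 2. Therefore the treewidth is 2.

Treewidth 2.
One such decomposition:
Bags: B1 = {0, 1, 4}  B2 = {0, 1, 3}  B3 = {0, 3, 5}  B4 = {2, 3, 5}
Tree: B1–B2, B2–B3, B3–B4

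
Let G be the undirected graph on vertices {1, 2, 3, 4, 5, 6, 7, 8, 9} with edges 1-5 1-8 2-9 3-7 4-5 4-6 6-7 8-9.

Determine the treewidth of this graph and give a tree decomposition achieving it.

Treewidth 1.
One such decomposition:
Bags: B1 = {2, 9}  B2 = {8, 9}  B3 = {1, 8}  B4 = {1, 5}  B5 = {4, 5}  B6 = {4, 6}  B7 = {6, 7}  B8 = {3, 7}
Tree: B1–B2, B2–B3, B3–B4, B4–B5, B5–B6, B6–B7, B7–B8

The largest bag has 2 vertices, giving width 1; this decomposition certifies tw(G) ≤ 1. Any graph with an edge has treewidth ≥ 1, and G has the edge 2–9. Therefore the treewidth is 1.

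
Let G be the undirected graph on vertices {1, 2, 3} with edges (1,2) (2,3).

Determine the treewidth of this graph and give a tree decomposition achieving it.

Treewidth 1.
Bags: B1 = {2, 3}  B2 = {1, 2}
Tree: B1–B2

The largest bag has 2 vertices, giving width 1; this decomposition certifies tw(G) ≤ 1. Any graph with an edge has treewidth ≥ 1, and G has the edge 2–3. Therefore the treewidth is 1.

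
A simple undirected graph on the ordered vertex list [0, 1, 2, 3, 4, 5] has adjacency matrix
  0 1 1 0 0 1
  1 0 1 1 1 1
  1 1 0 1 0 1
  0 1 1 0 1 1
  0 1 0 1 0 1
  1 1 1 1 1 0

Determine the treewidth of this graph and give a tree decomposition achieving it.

Treewidth 3.
Bags: B1 = {0, 1, 2, 5}  B2 = {1, 2, 3, 5}  B3 = {1, 3, 4, 5}
Tree: B1–B2, B2–B3

The largest bag has 4 vertices, giving width 3; this decomposition certifies tw(G) ≤ 3. For the lower bound, the 4 vertices {0, 1, 2, 5} are pairwise adjacent, and any tree decomposition puts a clique entirely inside one bag — forcing width ≥ 3. Hence tw(G) = 3 exactly.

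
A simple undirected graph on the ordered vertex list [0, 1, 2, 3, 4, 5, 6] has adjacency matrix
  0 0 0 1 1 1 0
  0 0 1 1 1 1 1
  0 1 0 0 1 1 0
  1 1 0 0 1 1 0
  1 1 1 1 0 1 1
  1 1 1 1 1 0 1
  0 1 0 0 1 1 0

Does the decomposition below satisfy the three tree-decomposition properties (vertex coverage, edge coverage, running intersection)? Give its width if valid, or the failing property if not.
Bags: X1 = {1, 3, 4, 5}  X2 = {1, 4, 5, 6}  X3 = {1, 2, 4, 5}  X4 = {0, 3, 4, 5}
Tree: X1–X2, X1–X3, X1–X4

Yes; width 3.

Checking the three conditions: (i) the bags cover all of {0, 1, 2, 3, 4, 5, 6}; (ii) for each edge, some bag contains both endpoints; (iii) the bags containing any fixed vertex form a subtree. All hold, so the decomposition is valid with width 4 − 1 = 3.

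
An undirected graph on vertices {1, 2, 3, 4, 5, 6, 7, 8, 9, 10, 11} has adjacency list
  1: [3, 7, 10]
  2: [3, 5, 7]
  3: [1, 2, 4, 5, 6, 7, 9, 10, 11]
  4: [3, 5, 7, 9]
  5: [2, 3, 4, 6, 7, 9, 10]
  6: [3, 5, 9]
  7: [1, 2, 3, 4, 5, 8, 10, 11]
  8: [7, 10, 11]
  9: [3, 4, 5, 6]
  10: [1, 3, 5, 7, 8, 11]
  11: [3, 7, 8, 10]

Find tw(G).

3

A width-3 tree decomposition is:
Bags: B1 = {1, 3, 7, 10}  B2 = {3, 7, 10, 11}  B3 = {7, 8, 10, 11}  B4 = {3, 5, 7, 10}  B5 = {3, 4, 5, 7}  B6 = {3, 4, 5, 9}  B7 = {3, 5, 6, 9}  B8 = {2, 3, 5, 7}
Tree: B1–B2, B2–B3, B2–B4, B4–B5, B5–B6, B6–B7, B5–B8
Every bag has size at most 4, so the width is 4 − 1 = 3 and tw(G) ≤ 3. For the lower bound, the 4 vertices {7, 8, 10, 11} are pairwise adjacent, and any tree decomposition puts a clique entirely inside one bag — forcing width ≥ 3. Therefore the treewidth is 3.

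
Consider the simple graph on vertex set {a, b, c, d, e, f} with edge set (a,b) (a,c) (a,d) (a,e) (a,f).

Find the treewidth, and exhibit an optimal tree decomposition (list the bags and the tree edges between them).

Treewidth 1.
One optimal decomposition is:
Bags: B1 = {a, f}  B2 = {a, c}  B3 = {a, d}  B4 = {a, b}  B5 = {a, e}
Tree: B1–B2, B1–B3, B1–B4, B3–B5

The largest bag has 2 vertices, giving width 1; this decomposition certifies tw(G) ≤ 1. Any graph with an edge has treewidth ≥ 1, and G has the edge f–a. Hence tw(G) = 1 exactly.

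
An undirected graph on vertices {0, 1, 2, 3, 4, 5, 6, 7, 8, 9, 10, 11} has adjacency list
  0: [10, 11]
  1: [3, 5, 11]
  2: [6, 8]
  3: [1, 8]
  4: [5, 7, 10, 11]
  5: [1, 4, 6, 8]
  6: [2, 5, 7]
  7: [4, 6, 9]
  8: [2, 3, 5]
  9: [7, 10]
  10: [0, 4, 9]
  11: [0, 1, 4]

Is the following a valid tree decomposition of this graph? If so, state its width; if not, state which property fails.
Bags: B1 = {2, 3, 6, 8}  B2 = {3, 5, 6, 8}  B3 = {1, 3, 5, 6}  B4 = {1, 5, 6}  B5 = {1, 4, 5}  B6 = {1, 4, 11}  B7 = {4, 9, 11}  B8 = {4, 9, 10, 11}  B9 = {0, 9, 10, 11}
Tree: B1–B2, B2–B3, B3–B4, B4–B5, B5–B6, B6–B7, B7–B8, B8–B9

No — vertex 7 appears in no bag.

A tree decomposition must satisfy three properties: every vertex lies in some bag; for every edge, both endpoints lie together in some bag; and for every vertex, the bags containing it form a connected subtree. Here vertex 7 appears in no bag, so the decomposition is invalid.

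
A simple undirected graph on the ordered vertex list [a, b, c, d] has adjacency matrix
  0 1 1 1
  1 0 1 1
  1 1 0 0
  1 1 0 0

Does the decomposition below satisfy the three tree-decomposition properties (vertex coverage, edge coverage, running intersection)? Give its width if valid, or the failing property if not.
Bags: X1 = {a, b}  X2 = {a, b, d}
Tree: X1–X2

A tree decomposition must satisfy three properties: every vertex lies in some bag; for every edge, both endpoints lie together in some bag; and for every vertex, the bags containing it form a connected subtree. Here vertex c appears in no bag, so the decomposition is invalid.

No — vertex c appears in no bag.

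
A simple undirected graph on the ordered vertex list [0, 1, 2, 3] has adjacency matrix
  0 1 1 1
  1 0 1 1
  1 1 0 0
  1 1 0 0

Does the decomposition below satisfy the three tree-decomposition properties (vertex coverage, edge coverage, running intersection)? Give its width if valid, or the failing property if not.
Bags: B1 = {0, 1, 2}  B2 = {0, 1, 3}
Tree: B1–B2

Yes; width 2.

Checking the three conditions: (i) the bags cover all of {0, 1, 2, 3}; (ii) for each edge, some bag contains both endpoints; (iii) the bags containing any fixed vertex form a subtree. All hold, so the decomposition is valid with width 3 − 1 = 2.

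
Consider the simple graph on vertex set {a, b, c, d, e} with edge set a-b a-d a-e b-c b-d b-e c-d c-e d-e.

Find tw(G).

A width-3 tree decomposition is:
Bags: B1 = {a, b, d, e}  B2 = {b, c, d, e}
Tree: B1–B2
The largest bag has 4 vertices, giving width 3; this decomposition certifies tw(G) ≤ 3. Conversely, {b, c, d, e} is a clique of size 4, and the vertices of any clique must share a bag in every tree decomposition; so some bag has ≥ 4 vertices and tw(G) ≥ 3. The upper and lower bounds meet at 3, so that is the treewidth.

3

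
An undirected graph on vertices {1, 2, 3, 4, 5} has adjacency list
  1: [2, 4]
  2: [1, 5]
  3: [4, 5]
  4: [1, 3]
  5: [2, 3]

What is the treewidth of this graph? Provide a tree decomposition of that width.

Treewidth 2.
One optimal decomposition is:
Bags: B1 = {1, 3, 4}  B2 = {1, 3, 5}  B3 = {1, 2, 5}
Tree: B1–B2, B2–B3

Every bag has size at most 3, so the width is 3 − 1 = 2 and tw(G) ≤ 2. The edges 1–4–3–5–2–1 form a cycle, so G is not a tree and its treewidth is at least 2. Hence tw(G) = 2 exactly.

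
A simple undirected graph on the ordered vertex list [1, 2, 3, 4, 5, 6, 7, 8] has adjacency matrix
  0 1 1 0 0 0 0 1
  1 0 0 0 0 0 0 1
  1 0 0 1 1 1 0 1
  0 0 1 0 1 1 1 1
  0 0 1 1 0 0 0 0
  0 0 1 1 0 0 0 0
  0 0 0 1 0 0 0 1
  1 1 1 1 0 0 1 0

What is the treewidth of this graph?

A width-2 tree decomposition is:
Bags: B1 = {3, 4, 8}  B2 = {1, 3, 8}  B3 = {4, 7, 8}  B4 = {1, 2, 8}  B5 = {3, 4, 6}  B6 = {3, 4, 5}
Tree: B1–B2, B1–B3, B2–B4, B1–B5, B5–B6
Every bag has size at most 3, so the width is 3 − 1 = 2 and tw(G) ≤ 2. For the lower bound, the 3 vertices {1, 2, 8} are pairwise adjacent, and any tree decomposition puts a clique entirely inside one bag — forcing width ≥ 2. Therefore the treewidth is 2.

2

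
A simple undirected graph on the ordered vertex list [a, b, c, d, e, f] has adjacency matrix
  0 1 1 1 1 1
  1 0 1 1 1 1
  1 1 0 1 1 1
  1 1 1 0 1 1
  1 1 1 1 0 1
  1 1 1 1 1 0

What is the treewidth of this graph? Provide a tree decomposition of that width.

A single bag containing all 6 vertices is trivially a valid decomposition of width 5. On the other hand G contains the 6-clique {a, b, c, d, e, f}. A clique must lie in a single bag of any decomposition, so no decomposition can have width below 5. Hence tw(G) = 5 exactly.

Treewidth 5.
Bags: B1 = {a, b, c, d, e, f}
Tree: (single bag)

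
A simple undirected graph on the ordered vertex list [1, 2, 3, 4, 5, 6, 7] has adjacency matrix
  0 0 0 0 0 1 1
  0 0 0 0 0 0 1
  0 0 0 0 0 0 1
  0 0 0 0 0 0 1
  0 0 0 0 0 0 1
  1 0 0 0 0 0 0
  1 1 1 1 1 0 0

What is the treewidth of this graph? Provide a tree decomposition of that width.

Treewidth 1.
One optimal decomposition is:
Bags: B1 = {2, 7}  B2 = {1, 7}  B3 = {1, 6}  B4 = {4, 7}  B5 = {3, 7}  B6 = {5, 7}
Tree: B1–B2, B2–B3, B1–B4, B4–B5, B5–B6

Each bag holds 2 vertices, so the decomposition has width 1, which upper-bounds the treewidth. G has an edge, so its treewidth is at least 1. The upper and lower bounds meet at 1, so that is the treewidth.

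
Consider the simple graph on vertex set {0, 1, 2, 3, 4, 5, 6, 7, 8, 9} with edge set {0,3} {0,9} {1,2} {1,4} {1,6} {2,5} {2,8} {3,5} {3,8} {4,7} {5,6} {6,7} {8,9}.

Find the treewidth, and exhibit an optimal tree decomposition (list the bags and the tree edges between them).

Each bag holds 3 vertices, so the decomposition has width 2, which upper-bounds the treewidth. For the lower bound, G contains the cycle 4–7–6–1–4, so G is not a forest; only forests have treewidth ≤ 1, hence tw(G) ≥ 2. The upper and lower bounds meet at 2, so that is the treewidth.

Treewidth 2.
One optimal decomposition is:
Bags: B1 = {1, 4, 7}  B2 = {1, 6, 7}  B3 = {1, 2, 6}  B4 = {2, 5, 6}  B5 = {2, 5, 8}  B6 = {3, 5, 8}  B7 = {3, 8, 9}  B8 = {0, 3, 9}
Tree: B1–B2, B2–B3, B3–B4, B4–B5, B5–B6, B6–B7, B7–B8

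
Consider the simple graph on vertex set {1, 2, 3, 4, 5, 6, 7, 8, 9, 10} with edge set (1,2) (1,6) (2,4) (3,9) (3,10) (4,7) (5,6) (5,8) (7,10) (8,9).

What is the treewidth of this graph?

2

A width-2 tree decomposition is:
Bags: B1 = {3, 7, 10}  B2 = {3, 4, 7}  B3 = {2, 3, 4}  B4 = {1, 2, 3}  B5 = {1, 3, 6}  B6 = {3, 5, 6}  B7 = {3, 5, 8}  B8 = {3, 8, 9}
Tree: B1–B2, B2–B3, B3–B4, B4–B5, B5–B6, B6–B7, B7–B8
Each bag holds 3 vertices, so the decomposition has width 2, which upper-bounds the treewidth. The edges 3–10–7–4–2–1–6–5–8–9–3 form a cycle, so G is not a tree and its treewidth is at least 2. Therefore the treewidth is 2.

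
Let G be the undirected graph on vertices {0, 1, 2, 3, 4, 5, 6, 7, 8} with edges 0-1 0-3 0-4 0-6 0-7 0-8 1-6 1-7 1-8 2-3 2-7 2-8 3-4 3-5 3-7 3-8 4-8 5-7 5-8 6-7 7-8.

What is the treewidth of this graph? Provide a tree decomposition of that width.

Every bag has size at most 4, so the width is 4 − 1 = 3 and tw(G) ≤ 3. For the lower bound, the 4 vertices {0, 3, 4, 8} are pairwise adjacent, and any tree decomposition puts a clique entirely inside one bag — forcing width ≥ 3. Hence tw(G) = 3 exactly.

Treewidth 3.
Bags: B1 = {3, 5, 7, 8}  B2 = {0, 3, 7, 8}  B3 = {0, 1, 7, 8}  B4 = {2, 3, 7, 8}  B5 = {0, 1, 6, 7}  B6 = {0, 3, 4, 8}
Tree: B1–B2, B2–B3, B1–B4, B3–B5, B2–B6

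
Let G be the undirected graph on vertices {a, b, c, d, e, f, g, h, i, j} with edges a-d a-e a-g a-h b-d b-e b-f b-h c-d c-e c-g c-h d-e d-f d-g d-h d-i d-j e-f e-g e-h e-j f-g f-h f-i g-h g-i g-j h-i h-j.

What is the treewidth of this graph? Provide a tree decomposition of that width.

Treewidth 4.
One optimal decomposition is:
Bags: B1 = {d, e, f, g, h}  B2 = {a, d, e, g, h}  B3 = {c, d, e, g, h}  B4 = {d, e, g, h, j}  B5 = {b, d, e, f, h}  B6 = {d, f, g, h, i}
Tree: B1–B2, B2–B3, B3–B4, B1–B5, B1–B6

The largest bag has 5 vertices, giving width 4; this decomposition certifies tw(G) ≤ 4. On the other hand G contains the 5-clique {d, e, g, h, j}. A clique must lie in a single bag of any decomposition, so no decomposition can have width below 4. The upper and lower bounds meet at 4, so that is the treewidth.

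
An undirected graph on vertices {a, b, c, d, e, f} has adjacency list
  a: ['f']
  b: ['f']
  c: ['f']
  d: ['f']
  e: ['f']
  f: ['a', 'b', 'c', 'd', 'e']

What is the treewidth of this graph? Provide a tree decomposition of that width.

The largest bag has 2 vertices, giving width 1; this decomposition certifies tw(G) ≤ 1. Any graph with an edge has treewidth ≥ 1, and G has the edge f–e. The upper and lower bounds meet at 1, so that is the treewidth.

Treewidth 1.
One optimal decomposition is:
Bags: B1 = {e, f}  B2 = {b, f}  B3 = {d, f}  B4 = {a, f}  B5 = {c, f}
Tree: B1–B2, B2–B3, B2–B4, B3–B5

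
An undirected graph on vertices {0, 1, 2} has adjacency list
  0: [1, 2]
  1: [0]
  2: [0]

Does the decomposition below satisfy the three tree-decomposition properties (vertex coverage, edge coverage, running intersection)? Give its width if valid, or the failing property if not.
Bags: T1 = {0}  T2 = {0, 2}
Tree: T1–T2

A tree decomposition must satisfy three properties: every vertex lies in some bag; for every edge, both endpoints lie together in some bag; and for every vertex, the bags containing it form a connected subtree. Here vertex 1 appears in no bag, so the decomposition is invalid.

No — vertex 1 appears in no bag.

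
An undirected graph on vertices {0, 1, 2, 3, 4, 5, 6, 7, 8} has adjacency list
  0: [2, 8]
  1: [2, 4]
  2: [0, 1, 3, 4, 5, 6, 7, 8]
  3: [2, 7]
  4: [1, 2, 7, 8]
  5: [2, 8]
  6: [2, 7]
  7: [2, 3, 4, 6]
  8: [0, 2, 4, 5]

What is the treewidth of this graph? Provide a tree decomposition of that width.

Each bag holds 3 vertices, so the decomposition has width 2, which upper-bounds the treewidth. On the other hand G contains the 3-clique {0, 2, 8}. A clique must lie in a single bag of any decomposition, so no decomposition can have width below 2. Therefore the treewidth is 2.

Treewidth 2.
One such decomposition:
Bags: B1 = {2, 4, 7}  B2 = {2, 6, 7}  B3 = {2, 4, 8}  B4 = {0, 2, 8}  B5 = {1, 2, 4}  B6 = {2, 5, 8}  B7 = {2, 3, 7}
Tree: B1–B2, B1–B3, B3–B4, B1–B5, B3–B6, B1–B7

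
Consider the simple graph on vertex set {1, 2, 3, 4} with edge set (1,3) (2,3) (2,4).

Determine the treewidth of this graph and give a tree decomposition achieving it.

Each bag holds 2 vertices, so the decomposition has width 1, which upper-bounds the treewidth. G has an edge, so its treewidth is at least 1. The upper and lower bounds meet at 1, so that is the treewidth.

Treewidth 1.
One such decomposition:
Bags: B1 = {2, 3}  B2 = {2, 4}  B3 = {1, 3}
Tree: B1–B2, B1–B3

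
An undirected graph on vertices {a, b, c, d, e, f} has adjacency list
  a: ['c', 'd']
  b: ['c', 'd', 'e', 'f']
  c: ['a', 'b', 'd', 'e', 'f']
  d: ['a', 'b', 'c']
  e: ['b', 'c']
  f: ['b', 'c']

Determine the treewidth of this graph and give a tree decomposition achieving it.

Treewidth 2.
Bags: B1 = {b, c, d}  B2 = {b, c, f}  B3 = {a, c, d}  B4 = {b, c, e}
Tree: B1–B2, B1–B3, B2–B4

Every bag has size at most 3, so the width is 3 − 1 = 2 and tw(G) ≤ 2. Conversely, {a, c, d} is a clique of size 3, and the vertices of any clique must share a bag in every tree decomposition; so some bag has ≥ 3 vertices and tw(G) ≥ 2. Therefore the treewidth is 2.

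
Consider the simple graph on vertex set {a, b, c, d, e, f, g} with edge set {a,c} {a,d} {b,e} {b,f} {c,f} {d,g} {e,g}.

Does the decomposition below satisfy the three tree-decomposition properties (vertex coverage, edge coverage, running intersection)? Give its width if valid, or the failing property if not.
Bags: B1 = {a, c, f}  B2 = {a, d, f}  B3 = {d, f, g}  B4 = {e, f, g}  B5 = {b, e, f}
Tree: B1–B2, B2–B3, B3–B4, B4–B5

Yes; width 2.

Vertex coverage: the bags together contain {a, b, c, d, e, f, g}, the full vertex set. Edge coverage: each edge of G has both endpoints in at least one bag. Running intersection: for every vertex, the bags containing it form a connected subtree. All three properties hold, so this is a valid tree decomposition of width max|bag| − 1 = 2, and hence tw(G) ≤ 2.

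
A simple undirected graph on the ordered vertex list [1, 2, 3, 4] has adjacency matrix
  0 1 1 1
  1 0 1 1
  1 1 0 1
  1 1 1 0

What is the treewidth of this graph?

3

A width-3 tree decomposition is:
Bags: B1 = {1, 2, 3, 4}
Tree: (single bag)
A single bag containing all 4 vertices is trivially a valid decomposition of width 3. On the other hand G contains the 4-clique {1, 2, 3, 4}. A clique must lie in a single bag of any decomposition, so no decomposition can have width below 3. Hence tw(G) = 3 exactly.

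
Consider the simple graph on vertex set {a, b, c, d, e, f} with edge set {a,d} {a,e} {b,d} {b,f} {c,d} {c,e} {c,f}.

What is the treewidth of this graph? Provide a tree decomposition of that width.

Treewidth 2.
One such decomposition:
Bags: B1 = {b, d, f}  B2 = {c, d, f}  B3 = {a, c, d}  B4 = {a, c, e}
Tree: B1–B2, B2–B3, B3–B4

The largest bag has 3 vertices, giving width 2; this decomposition certifies tw(G) ≤ 2. For the lower bound, G contains the cycle b–f–c–d–b, so G is not a forest; only forests have treewidth ≤ 1, hence tw(G) ≥ 2. Therefore the treewidth is 2.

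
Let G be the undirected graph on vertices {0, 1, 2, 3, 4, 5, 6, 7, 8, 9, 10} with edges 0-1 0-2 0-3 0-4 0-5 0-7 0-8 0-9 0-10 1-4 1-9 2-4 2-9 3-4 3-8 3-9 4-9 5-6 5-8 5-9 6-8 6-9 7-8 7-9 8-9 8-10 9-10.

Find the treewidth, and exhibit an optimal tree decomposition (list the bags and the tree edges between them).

Treewidth 3.
Bags: B1 = {0, 8, 9, 10}  B2 = {0, 3, 8, 9}  B3 = {0, 5, 8, 9}  B4 = {0, 3, 4, 9}  B5 = {0, 1, 4, 9}  B6 = {0, 2, 4, 9}  B7 = {5, 6, 8, 9}  B8 = {0, 7, 8, 9}
Tree: B1–B2, B2–B3, B2–B4, B4–B5, B4–B6, B3–B7, B1–B8

The largest bag has 4 vertices, giving width 3; this decomposition certifies tw(G) ≤ 3. Conversely, {0, 8, 9, 10} is a clique of size 4, and the vertices of any clique must share a bag in every tree decomposition; so some bag has ≥ 4 vertices and tw(G) ≥ 3. Therefore the treewidth is 3.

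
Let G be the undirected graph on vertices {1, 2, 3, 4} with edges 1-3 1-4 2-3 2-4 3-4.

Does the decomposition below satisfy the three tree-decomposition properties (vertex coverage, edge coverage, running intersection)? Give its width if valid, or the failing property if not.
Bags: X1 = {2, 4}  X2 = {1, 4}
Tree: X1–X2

A tree decomposition must satisfy three properties: every vertex lies in some bag; for every edge, both endpoints lie together in some bag; and for every vertex, the bags containing it form a connected subtree. Here vertex 3 appears in no bag, so the decomposition is invalid.

No — vertex 3 appears in no bag.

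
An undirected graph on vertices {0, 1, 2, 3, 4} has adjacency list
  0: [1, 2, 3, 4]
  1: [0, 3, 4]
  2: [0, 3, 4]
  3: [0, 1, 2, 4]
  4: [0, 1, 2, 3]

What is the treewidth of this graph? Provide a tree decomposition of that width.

Treewidth 3.
One such decomposition:
Bags: B1 = {0, 1, 3, 4}  B2 = {0, 2, 3, 4}
Tree: B1–B2

Each bag holds 4 vertices, so the decomposition has width 3, which upper-bounds the treewidth. Conversely, {0, 1, 3, 4} is a clique of size 4, and the vertices of any clique must share a bag in every tree decomposition; so some bag has ≥ 4 vertices and tw(G) ≥ 3. The upper and lower bounds meet at 3, so that is the treewidth.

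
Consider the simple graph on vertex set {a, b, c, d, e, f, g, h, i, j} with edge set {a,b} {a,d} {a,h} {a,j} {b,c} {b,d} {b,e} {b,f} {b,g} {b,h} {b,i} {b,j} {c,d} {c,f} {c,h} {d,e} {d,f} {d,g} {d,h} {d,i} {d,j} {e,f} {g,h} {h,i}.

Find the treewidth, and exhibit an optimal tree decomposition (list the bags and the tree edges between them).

Treewidth 3.
Bags: B1 = {b, c, d, h}  B2 = {b, d, g, h}  B3 = {b, c, d, f}  B4 = {b, d, e, f}  B5 = {b, d, h, i}  B6 = {a, b, d, h}  B7 = {a, b, d, j}
Tree: B1–B2, B1–B3, B3–B4, B2–B5, B2–B6, B6–B7

Every bag has size at most 4, so the width is 4 − 1 = 3 and tw(G) ≤ 3. Conversely, {a, b, d, j} is a clique of size 4, and the vertices of any clique must share a bag in every tree decomposition; so some bag has ≥ 4 vertices and tw(G) ≥ 3. Combining the bounds, tw(G) = 3.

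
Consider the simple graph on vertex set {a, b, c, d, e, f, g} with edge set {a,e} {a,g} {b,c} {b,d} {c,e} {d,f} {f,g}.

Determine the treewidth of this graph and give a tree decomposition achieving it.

Treewidth 2.
One such decomposition:
Bags: B1 = {b, c, d}  B2 = {c, d, e}  B3 = {a, d, e}  B4 = {a, d, g}  B5 = {d, f, g}
Tree: B1–B2, B2–B3, B3–B4, B4–B5

The largest bag has 3 vertices, giving width 2; this decomposition certifies tw(G) ≤ 2. For the lower bound, G contains the cycle d–b–c–e–a–g–f–d, so G is not a forest; only forests have treewidth ≤ 1, hence tw(G) ≥ 2. The upper and lower bounds meet at 2, so that is the treewidth.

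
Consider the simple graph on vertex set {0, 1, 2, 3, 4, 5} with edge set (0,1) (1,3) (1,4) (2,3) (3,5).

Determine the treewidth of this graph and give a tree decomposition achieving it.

Each bag holds 2 vertices, so the decomposition has width 1, which upper-bounds the treewidth. G has an edge, so its treewidth is at least 1. The upper and lower bounds meet at 1, so that is the treewidth.

Treewidth 1.
One such decomposition:
Bags: B1 = {3, 5}  B2 = {1, 3}  B3 = {1, 4}  B4 = {0, 1}  B5 = {2, 3}
Tree: B1–B2, B2–B3, B2–B4, B1–B5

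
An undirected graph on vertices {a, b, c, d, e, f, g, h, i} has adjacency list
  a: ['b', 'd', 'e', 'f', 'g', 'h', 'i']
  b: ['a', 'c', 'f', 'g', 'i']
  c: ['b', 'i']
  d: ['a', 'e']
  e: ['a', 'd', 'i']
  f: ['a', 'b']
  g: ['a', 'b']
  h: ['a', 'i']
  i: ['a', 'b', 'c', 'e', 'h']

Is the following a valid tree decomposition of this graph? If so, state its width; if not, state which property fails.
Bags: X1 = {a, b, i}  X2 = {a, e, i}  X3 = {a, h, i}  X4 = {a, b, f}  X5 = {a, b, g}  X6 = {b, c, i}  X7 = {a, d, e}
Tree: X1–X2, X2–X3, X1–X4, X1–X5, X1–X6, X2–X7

Yes; width 2.

Vertex coverage: the bags together contain {a, b, c, d, e, f, g, h, i}, the full vertex set. Edge coverage: each edge of G has both endpoints in at least one bag. Running intersection: for every vertex, the bags containing it form a connected subtree. All three properties hold, so this is a valid tree decomposition of width max|bag| − 1 = 2, and hence tw(G) ≤ 2.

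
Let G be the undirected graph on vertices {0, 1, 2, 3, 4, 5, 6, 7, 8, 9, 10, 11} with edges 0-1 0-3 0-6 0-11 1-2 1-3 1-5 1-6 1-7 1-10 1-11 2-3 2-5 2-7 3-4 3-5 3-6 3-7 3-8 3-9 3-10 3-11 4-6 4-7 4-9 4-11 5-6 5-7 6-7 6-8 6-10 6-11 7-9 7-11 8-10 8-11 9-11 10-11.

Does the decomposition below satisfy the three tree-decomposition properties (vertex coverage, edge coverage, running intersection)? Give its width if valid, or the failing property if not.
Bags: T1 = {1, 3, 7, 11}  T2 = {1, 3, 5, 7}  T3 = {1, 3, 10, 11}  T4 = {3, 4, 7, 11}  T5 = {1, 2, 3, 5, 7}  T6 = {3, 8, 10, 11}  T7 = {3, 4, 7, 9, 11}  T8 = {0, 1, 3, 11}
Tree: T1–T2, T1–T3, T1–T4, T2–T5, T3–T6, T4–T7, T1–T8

No — vertex 6 appears in no bag.

A tree decomposition must satisfy three properties: every vertex lies in some bag; for every edge, both endpoints lie together in some bag; and for every vertex, the bags containing it form a connected subtree. Here vertex 6 appears in no bag, so the decomposition is invalid.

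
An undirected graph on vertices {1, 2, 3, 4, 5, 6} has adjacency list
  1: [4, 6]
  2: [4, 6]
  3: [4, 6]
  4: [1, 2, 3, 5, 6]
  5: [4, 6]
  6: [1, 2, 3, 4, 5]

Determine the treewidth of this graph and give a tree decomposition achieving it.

Treewidth 2.
One such decomposition:
Bags: B1 = {2, 4, 6}  B2 = {4, 5, 6}  B3 = {3, 4, 6}  B4 = {1, 4, 6}
Tree: B1–B2, B1–B3, B1–B4

The largest bag has 3 vertices, giving width 2; this decomposition certifies tw(G) ≤ 2. On the other hand G contains the 3-clique {1, 4, 6}. A clique must lie in a single bag of any decomposition, so no decomposition can have width below 2. The upper and lower bounds meet at 2, so that is the treewidth.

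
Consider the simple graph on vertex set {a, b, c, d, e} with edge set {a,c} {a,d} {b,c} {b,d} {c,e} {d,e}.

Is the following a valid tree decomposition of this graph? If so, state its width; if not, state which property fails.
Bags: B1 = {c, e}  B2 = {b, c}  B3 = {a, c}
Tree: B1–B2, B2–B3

A tree decomposition must satisfy three properties: every vertex lies in some bag; for every edge, both endpoints lie together in some bag; and for every vertex, the bags containing it form a connected subtree. Here vertex d appears in no bag, so the decomposition is invalid.

No — vertex d appears in no bag.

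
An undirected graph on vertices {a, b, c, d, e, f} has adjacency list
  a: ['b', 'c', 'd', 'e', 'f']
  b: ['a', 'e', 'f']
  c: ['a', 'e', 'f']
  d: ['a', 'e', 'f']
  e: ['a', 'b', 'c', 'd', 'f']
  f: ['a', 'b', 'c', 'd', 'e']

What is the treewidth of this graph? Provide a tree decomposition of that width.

The largest bag has 4 vertices, giving width 3; this decomposition certifies tw(G) ≤ 3. For the lower bound, the 4 vertices {a, d, e, f} are pairwise adjacent, and any tree decomposition puts a clique entirely inside one bag — forcing width ≥ 3. The upper and lower bounds meet at 3, so that is the treewidth.

Treewidth 3.
Bags: B1 = {a, b, e, f}  B2 = {a, c, e, f}  B3 = {a, d, e, f}
Tree: B1–B2, B1–B3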